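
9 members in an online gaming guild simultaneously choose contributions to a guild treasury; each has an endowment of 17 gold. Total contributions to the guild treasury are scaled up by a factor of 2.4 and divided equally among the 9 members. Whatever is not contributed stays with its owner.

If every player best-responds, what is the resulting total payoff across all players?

153.00 gold

Each contributed unit returns 2.4/9 = 0.2667 to its contributor — below 1 — so contributing 0 is dominant for every player. At the Nash equilibrium everyone keeps their 17, and the group total is 9 × 17 = 153.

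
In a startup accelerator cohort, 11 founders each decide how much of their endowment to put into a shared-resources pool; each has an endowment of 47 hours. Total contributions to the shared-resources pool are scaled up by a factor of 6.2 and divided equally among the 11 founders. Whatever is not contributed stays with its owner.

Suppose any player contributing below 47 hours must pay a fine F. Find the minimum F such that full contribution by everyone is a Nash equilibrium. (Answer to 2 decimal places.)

20.51 hours

Given the others contribute fully, the best deviation is to contribute 0 (any partial contribution still incurs the fine and gives up units whose private return 0.5636 is below 1).
Deviating from 47 to 0 saves 47 hours but forfeits the deviator's share of the drop in the shared-resources pool: 6.2/11 × 47 = 26.49.
So the deviation gain is 47 − 26.49 = 20.51, and the fine must be at least 20.51 hours to wipe it out.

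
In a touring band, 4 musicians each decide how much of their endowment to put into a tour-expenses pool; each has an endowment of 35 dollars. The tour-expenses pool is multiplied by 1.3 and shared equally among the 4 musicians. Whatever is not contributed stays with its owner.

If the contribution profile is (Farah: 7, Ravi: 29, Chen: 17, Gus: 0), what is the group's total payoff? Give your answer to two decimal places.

155.90 dollars

Total contributed: 7 + 29 + 17 + 0 = 53; total kept: 4 × 35 − 53 = 87.
The tour-expenses pool pays out 1.3 × 53 = 68.90 in aggregate.
Group total = 87 + 68.90 = 155.90.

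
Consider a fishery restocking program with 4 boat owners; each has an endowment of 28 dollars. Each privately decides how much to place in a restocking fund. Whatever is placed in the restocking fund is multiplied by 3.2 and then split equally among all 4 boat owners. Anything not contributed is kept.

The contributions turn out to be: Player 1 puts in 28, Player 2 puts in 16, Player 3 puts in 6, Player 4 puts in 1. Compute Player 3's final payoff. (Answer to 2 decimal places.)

Total contributed: 28 + 16 + 6 + 1 = 51.
Each receives 3.2 × 51 / 4 = 40.80 from the restocking fund.
Player 3 keeps 28 − 6 = 22, so Player 3's payoff is 22 + 40.80 = 62.80.

62.80 dollars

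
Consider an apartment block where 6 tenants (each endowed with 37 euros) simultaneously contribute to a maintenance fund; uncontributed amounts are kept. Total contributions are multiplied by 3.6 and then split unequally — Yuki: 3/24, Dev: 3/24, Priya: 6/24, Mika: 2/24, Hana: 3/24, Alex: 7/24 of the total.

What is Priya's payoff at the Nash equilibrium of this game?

Each unit j contributes comes back to j as 3.6 × (j's share), so j prefers to contribute only if that share exceeds 1/3.6 = 0.2778; otherwise keeping the unit dominates.
Only Alex (7/24) clears that bar, contributing 37; the remaining 5 contribute 0. Total contributed: 37.
Priya keeps 37 and receives 3.6 × 37 × 6/24 = 33.30 from the maintenance fund, for a payoff of 70.30.

70.30 euros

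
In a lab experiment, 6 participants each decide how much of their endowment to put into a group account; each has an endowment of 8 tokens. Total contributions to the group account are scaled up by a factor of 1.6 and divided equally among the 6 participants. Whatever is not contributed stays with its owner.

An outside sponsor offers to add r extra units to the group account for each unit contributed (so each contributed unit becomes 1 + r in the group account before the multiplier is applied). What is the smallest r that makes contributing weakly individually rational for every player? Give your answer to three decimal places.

2.750

With matching at rate r, one contributed unit becomes (1 + r) in the group account and returns 1.6 × (1 + r) / 6 to the contributor.
Setting this equal to 1: 1 + r = 6/1.6 = 3.7500.
So the minimum matching rate is r = 3.7500 − 1 = 2.750.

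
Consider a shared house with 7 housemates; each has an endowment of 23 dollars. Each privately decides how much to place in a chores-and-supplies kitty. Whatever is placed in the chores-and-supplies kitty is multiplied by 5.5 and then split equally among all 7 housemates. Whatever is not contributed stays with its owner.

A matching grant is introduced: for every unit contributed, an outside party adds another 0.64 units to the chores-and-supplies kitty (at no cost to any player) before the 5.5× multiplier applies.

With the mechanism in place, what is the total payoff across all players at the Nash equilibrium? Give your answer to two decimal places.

1452.22 dollars

With the mechanism, a contributed unit returns 5.5 × 1.64 / 7 = 1.2886 per unit of net cost to the contributor — now above 1 — so contributing fully is weakly dominant for every player.
At the Nash equilibrium everyone contributes 23. Group total payoff = 5.5 × 1.64 × 161 = 1452.22.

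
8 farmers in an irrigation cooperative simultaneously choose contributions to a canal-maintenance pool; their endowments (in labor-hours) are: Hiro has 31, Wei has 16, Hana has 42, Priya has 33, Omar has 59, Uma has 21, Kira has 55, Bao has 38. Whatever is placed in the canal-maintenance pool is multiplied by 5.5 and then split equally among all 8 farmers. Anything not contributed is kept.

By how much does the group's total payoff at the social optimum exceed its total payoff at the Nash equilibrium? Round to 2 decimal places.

The private return per contributed unit is 5.5/8 = 0.6875 < 1 for every player regardless of endowment, so the Nash equilibrium is zero contribution and the group total is Σ E_j = 31 + 16 + 42 + 33 + 59 + 21 + 55 + 38 = 295.
Each contributed unit returns 5.500 to the group, so the social optimum is full contribution by everyone: group total = 5.500 × 295 = 1622.50.
Efficiency loss = (5.500 − 1) × 295 = 1327.50.

1327.50 labor-hours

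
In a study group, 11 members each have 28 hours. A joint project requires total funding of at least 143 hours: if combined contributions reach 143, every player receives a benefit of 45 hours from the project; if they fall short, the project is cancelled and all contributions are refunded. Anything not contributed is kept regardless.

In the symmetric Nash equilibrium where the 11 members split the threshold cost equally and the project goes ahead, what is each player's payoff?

60 hours

Equal share of the threshold: 143/11 = 13.
At this profile no one gains by cutting their contribution: any cut drops the total below 143, the project is cancelled, contributions are refunded, and the deviator ends with 28, which is less than 28 − 13 + 45 = 60. Contributing more than 13 just wastes the excess. So contributing exactly 13 is a best response.
Each player's payoff: 28 − 13 + 45 = 60.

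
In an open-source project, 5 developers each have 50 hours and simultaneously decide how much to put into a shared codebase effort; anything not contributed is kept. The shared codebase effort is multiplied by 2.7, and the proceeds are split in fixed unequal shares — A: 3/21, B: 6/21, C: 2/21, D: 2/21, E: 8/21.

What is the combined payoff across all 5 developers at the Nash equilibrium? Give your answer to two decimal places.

Each unit j contributes comes back to j as 2.7 × (j's share), so j prefers to contribute only if that share exceeds 1/2.7 = 0.3704; otherwise keeping the unit dominates.
E alone (share 8/21) is above the threshold, contributing 50; the remaining 4 contribute 0. Total contributed: 50.
The shared codebase effort pays out 2.7 × 50 = 135.00 in total (split across the unequal shares, but the aggregate is all that matters for the group sum).
The 4 free-riders keep 50 each, adding 200. Group total = 200 + 135.00 = 335.00.

335.00 hours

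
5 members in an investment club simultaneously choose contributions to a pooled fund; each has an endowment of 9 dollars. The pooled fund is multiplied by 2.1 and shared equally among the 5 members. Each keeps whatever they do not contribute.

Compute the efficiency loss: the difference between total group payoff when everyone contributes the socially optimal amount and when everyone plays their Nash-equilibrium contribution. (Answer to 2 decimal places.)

49.50 dollars

Each contributed unit returns 2.1/5 = 0.4200 to its contributor — below 1 — so contributing 0 is dominant for every player. At the Nash equilibrium everyone keeps their 9, and the group total is 5 × 9 = 45.
Each contributed unit returns 2.100 to the group as a whole (0.4200 to each of 5 players), which exceeds 1, so the social optimum is full contribution: group total = 2.100 × 45 = 94.50.
Efficiency loss = 94.50 − 45 = 49.50.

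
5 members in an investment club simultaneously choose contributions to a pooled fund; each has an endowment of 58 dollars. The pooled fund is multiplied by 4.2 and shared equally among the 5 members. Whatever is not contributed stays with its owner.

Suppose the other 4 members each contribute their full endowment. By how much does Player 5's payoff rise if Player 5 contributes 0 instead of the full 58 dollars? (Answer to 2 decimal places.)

Switching from a contribution of 58 to 0 lets Player 5 keep an extra 58 dollars, but lowers the pooled fund by 58, which costs Player 5 their own share of that drop: 4.2/5 × 58 = 48.72.
Net gain = 58 − 48.72 = 9.28. The private return per contributed unit (0.8400) is below 1, so free-riding is indeed the best response regardless of what the others do.

9.28 dollars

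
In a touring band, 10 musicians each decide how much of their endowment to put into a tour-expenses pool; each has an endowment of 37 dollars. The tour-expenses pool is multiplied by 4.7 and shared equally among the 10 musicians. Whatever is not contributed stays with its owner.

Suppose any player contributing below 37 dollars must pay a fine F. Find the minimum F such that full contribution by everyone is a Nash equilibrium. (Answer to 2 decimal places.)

Given the others contribute fully, the best deviation is to contribute 0 (any partial contribution still incurs the fine and gives up units whose private return 0.4700 is below 1).
Deviating from 37 to 0 saves 37 dollars but forfeits the deviator's share of the drop in the tour-expenses pool: 4.7/10 × 37 = 17.39.
So the deviation gain is 37 − 17.39 = 19.61, and the fine must be at least 19.61 dollars to wipe it out.

19.61 dollars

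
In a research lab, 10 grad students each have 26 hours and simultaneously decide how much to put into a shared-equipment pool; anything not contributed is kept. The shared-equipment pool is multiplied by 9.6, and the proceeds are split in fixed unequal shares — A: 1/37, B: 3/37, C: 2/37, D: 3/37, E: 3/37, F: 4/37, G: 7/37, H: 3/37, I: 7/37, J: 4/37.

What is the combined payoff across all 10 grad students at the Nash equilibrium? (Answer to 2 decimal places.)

1154.40 hours

Each unit j contributes comes back to j as 9.6 × (j's share), so j prefers to contribute only if that share exceeds 1/9.6 = 0.1042; otherwise keeping the unit dominates.
The shares above 0.1042 belong to F, G, I and J, contributing 26 each; the remaining 6 contribute 0. Total contributed: 104.
The shared-equipment pool pays out 9.6 × 104 = 998.40 in total (split across the unequal shares, but the aggregate is all that matters for the group sum).
The 6 free-riders keep 26 each, adding 156. Group total = 156 + 998.40 = 1154.40.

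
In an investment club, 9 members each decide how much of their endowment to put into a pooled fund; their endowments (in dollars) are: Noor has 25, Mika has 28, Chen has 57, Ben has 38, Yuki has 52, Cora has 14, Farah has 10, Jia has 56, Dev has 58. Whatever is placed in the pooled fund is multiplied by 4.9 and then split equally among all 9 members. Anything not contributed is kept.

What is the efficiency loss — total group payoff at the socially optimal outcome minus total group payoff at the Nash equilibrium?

The private return per contributed unit is 4.9/9 = 0.5444 < 1 for every player regardless of endowment, so the Nash equilibrium is zero contribution and the group total is Σ E_j = 25 + 28 + 57 + 38 + 52 + 14 + 10 + 56 + 58 = 338.
Each contributed unit returns 4.900 to the group, so the social optimum is full contribution by everyone: group total = 4.900 × 338 = 1656.20.
Efficiency loss = (4.900 − 1) × 338 = 1318.20.

1318.20 dollars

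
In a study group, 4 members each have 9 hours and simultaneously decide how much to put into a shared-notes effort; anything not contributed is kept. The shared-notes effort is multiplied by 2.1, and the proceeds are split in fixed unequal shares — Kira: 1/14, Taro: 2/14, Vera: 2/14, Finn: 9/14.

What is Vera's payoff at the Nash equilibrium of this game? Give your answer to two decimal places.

11.70 hours

For player j, contributing a unit is worthwhile iff 2.1 × (j's share) ≥ 1, i.e. iff j's share is at least 0.4762.
The only share above 0.4762 is Finn's 9/14, contributing 9; the remaining 3 contribute 0. Total contributed: 9.
Vera keeps 9 and receives 2.1 × 9 × 2/14 = 2.70 from the shared-notes effort, for a payoff of 11.70.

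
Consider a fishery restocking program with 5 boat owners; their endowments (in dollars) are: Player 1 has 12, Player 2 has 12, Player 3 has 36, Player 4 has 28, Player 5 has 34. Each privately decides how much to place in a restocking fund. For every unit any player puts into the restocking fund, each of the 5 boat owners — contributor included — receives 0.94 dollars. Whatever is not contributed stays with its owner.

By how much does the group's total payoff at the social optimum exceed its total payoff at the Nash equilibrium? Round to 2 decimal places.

The private return per contributed unit is 0.94 < 1 for everyone, so the Nash equilibrium is zero contribution and the group total is Σ E_j = 12 + 12 + 36 + 28 + 34 = 122.
Each contributed unit returns 4.700 to the group, so the social optimum is full contribution by everyone: group total = 4.700 × 122 = 573.40.
Efficiency loss = (4.700 − 1) × 122 = 451.40.

451.40 dollars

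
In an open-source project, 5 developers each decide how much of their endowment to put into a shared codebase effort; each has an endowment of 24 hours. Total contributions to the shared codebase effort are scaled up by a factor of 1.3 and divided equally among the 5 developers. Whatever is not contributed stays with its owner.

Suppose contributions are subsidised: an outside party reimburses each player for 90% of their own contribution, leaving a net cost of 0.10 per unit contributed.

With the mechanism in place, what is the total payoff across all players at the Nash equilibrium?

With the mechanism, a contributed unit returns (1.3/5) / 0.10 = 2.6000 per unit of net cost to the contributor — now above 1 — so contributing fully is weakly dominant for every player.
At the Nash equilibrium everyone contributes 24. Group total payoff = 5 × (24 × 0.90 + 1.3 × 24) = 264.00.

264.00 hours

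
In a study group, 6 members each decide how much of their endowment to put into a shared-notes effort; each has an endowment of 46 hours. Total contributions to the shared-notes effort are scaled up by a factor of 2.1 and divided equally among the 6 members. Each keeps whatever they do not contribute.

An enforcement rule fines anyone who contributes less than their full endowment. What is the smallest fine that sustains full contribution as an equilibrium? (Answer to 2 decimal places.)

29.90 hours

Given the others contribute fully, the best deviation is to contribute 0 (any partial contribution still incurs the fine and gives up units whose private return 0.3500 is below 1).
Deviating from 46 to 0 saves 46 hours but forfeits the deviator's share of the drop in the shared-notes effort: 2.1/6 × 46 = 16.10.
So the deviation gain is 46 − 16.10 = 29.90, and the fine must be at least 29.90 hours to wipe it out.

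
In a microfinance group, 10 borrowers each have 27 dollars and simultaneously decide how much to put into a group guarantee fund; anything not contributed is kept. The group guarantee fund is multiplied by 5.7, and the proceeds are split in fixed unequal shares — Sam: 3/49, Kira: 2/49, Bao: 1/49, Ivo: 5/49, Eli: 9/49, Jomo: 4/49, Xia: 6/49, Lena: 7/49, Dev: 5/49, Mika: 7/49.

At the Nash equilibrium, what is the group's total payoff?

396.90 dollars

Each unit j contributes comes back to j as 5.7 × (j's share), so j prefers to contribute only if that share exceeds 1/5.7 = 0.1754; otherwise keeping the unit dominates.
The only share above 0.1754 is Eli's 9/49, contributing 27; the remaining 9 contribute 0. Total contributed: 27.
The group guarantee fund pays out 5.7 × 27 = 153.90 in total (split across the unequal shares, but the aggregate is all that matters for the group sum).
The 9 free-riders keep 27 each, adding 243. Group total = 243 + 153.90 = 396.90.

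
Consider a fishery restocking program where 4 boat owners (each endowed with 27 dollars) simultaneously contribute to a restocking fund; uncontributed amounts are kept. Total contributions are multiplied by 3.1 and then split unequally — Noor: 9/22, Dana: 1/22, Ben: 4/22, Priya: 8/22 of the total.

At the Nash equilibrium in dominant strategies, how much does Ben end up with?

57.44 dollars

Each unit j contributes comes back to j as 3.1 × (j's share), so j prefers to contribute only if that share exceeds 1/3.1 = 0.3226; otherwise keeping the unit dominates.
Noor and Priya are above the threshold, contributing 27 each; the remaining 2 contribute 0. Total contributed: 54.
Ben keeps 27 and receives 3.1 × 54 × 4/22 = 30.44 from the restocking fund, for a payoff of 57.44.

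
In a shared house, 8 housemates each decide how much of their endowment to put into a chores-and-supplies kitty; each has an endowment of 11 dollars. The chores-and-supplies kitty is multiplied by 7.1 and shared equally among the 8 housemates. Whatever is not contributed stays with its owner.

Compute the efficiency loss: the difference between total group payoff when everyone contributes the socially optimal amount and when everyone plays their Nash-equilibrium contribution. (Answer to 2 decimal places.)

Each contributed unit returns 7.1/8 = 0.8875 to its contributor — below 1 — so contributing 0 is dominant for every player. At the Nash equilibrium everyone keeps their 11, and the group total is 8 × 11 = 88.
Each contributed unit returns 7.100 to the group as a whole (0.8875 to each of 8 players), which exceeds 1, so the social optimum is full contribution: group total = 7.100 × 88 = 624.80.
Efficiency loss = 624.80 − 88 = 536.80.

536.80 dollars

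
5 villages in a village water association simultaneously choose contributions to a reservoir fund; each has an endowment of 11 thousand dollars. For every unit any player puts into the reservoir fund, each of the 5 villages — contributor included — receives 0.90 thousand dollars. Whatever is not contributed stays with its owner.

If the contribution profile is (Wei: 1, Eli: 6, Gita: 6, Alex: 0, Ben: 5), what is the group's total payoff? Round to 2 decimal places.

118.00 thousand dollars

Total contributed: 1 + 6 + 6 + 0 + 5 = 18; total kept: 5 × 11 − 18 = 37.
The reservoir fund pays out 0.90 × 5 × 18 = 81.00 in aggregate.
Group total = 37 + 81.00 = 118.00.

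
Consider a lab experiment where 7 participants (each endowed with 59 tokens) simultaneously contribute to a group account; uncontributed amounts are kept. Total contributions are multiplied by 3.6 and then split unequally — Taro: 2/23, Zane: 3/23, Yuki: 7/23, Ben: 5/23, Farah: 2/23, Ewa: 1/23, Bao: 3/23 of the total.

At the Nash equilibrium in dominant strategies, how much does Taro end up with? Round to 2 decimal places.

Each unit j contributes comes back to j as 3.6 × (j's share), so j prefers to contribute only if that share exceeds 1/3.6 = 0.2778; otherwise keeping the unit dominates.
Only Yuki (7/23) clears that bar, contributing 59; the remaining 6 contribute 0. Total contributed: 59.
Taro keeps 59 and receives 3.6 × 59 × 2/23 = 18.47 from the group account, for a payoff of 77.47.

77.47 tokens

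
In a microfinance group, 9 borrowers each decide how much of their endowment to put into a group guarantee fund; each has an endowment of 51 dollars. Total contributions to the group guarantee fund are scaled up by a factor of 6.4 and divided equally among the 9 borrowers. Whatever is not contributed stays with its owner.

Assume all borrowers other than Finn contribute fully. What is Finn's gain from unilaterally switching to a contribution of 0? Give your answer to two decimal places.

Switching from a contribution of 51 to 0 lets Finn keep an extra 51 dollars, but lowers the group guarantee fund by 51, which costs Finn their own share of that drop: 6.4/9 × 51 = 36.27.
Net gain = 51 − 36.27 = 14.73. The private return per contributed unit (0.7111) is below 1, so free-riding is indeed the best response regardless of what the others do.

14.73 dollars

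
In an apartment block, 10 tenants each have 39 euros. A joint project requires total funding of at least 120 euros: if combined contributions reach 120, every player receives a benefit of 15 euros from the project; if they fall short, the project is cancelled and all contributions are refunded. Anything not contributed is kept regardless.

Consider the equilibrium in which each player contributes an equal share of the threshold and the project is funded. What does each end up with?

42 euros

Equal share of the threshold: 120/10 = 12.
At this profile no one gains by cutting their contribution: any cut drops the total below 120, the project is cancelled, contributions are refunded, and the deviator ends with 39, which is less than 39 − 12 + 15 = 42. Contributing more than 12 just wastes the excess. So contributing exactly 12 is a best response.
Each player's payoff: 39 − 12 + 15 = 42.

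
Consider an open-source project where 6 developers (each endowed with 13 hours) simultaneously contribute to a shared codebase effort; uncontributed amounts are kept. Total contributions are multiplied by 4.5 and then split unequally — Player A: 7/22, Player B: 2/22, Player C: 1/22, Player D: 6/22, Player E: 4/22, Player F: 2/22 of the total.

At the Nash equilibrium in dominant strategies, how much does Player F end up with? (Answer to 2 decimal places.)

23.64 hours

Each unit j contributes comes back to j as 4.5 × (j's share), so j prefers to contribute only if that share exceeds 1/4.5 = 0.2222; otherwise keeping the unit dominates.
Player A and Player D are above the threshold, contributing 13 each; the remaining 4 contribute 0. Total contributed: 26.
Player F keeps 13 and receives 4.5 × 26 × 2/22 = 10.64 from the shared codebase effort, for a payoff of 23.64.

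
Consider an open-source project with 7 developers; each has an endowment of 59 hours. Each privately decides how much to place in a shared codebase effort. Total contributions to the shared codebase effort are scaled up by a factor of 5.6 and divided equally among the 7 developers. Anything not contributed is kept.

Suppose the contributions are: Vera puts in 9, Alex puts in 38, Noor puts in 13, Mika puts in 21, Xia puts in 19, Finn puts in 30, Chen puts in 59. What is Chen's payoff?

151.20 hours

Total contributed: 9 + 38 + 13 + 21 + 19 + 30 + 59 = 189.
Each receives 5.6 × 189 / 7 = 151.20 from the shared codebase effort.
Chen keeps 59 − 59 = 0, so Chen's payoff is 0 + 151.20 = 151.20.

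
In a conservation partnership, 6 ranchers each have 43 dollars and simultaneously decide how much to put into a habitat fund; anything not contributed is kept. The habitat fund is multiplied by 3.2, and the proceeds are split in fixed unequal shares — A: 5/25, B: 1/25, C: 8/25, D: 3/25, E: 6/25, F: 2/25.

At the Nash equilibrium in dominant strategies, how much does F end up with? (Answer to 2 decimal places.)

54.01 dollars

Player j's private return per contributed unit is 3.2 × (j's share). Contributing is weakly dominant for j when that share is at least 1/3.2 = 0.3125, and contributing 0 is dominant otherwise.
Only C (8/25) clears that bar, contributing 43; the remaining 5 contribute 0. Total contributed: 43.
F keeps 43 and receives 3.2 × 43 × 2/25 = 11.01 from the habitat fund, for a payoff of 54.01.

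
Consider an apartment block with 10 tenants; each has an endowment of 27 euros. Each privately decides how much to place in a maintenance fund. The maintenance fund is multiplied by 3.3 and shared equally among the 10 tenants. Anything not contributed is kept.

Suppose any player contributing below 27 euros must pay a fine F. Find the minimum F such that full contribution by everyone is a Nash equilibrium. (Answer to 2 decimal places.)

Given the others contribute fully, the best deviation is to contribute 0 (any partial contribution still incurs the fine and gives up units whose private return 0.3300 is below 1).
Deviating from 27 to 0 saves 27 euros but forfeits the deviator's share of the drop in the maintenance fund: 3.3/10 × 27 = 8.91.
So the deviation gain is 27 − 8.91 = 18.09, and the fine must be at least 18.09 euros to wipe it out.

18.09 euros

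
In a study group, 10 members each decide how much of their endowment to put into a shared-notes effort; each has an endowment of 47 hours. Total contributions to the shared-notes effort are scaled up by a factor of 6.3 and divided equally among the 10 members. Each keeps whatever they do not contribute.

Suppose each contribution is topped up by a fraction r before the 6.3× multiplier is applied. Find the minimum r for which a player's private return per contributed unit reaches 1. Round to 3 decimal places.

0.587

With matching at rate r, one contributed unit becomes (1 + r) in the shared-notes effort and returns 6.3 × (1 + r) / 10 to the contributor.
Setting this equal to 1: 1 + r = 10/6.3 = 1.5873.
So the minimum matching rate is r = 1.5873 − 1 = 0.587.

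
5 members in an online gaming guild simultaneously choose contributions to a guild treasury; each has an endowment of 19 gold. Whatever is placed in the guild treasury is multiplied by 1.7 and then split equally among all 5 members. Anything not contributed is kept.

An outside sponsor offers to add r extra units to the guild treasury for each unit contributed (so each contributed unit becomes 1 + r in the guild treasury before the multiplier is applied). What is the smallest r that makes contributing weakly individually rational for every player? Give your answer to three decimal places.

With matching at rate r, one contributed unit becomes (1 + r) in the guild treasury and returns 1.7 × (1 + r) / 5 to the contributor.
Setting this equal to 1: 1 + r = 5/1.7 = 2.9412.
So the minimum matching rate is r = 2.9412 − 1 = 1.941.

1.941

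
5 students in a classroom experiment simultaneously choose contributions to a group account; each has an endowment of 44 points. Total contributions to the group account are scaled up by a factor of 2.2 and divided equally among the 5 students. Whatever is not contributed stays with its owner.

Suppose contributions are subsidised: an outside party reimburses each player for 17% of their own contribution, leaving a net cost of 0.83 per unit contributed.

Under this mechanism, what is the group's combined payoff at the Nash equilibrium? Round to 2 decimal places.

The effective private return is (2.2/5) / 0.83 = 0.5301, which is still under 1, so the mechanism doesn't change anyone's dominant strategy: zero contribution.
Everyone keeps their endowment and the group total is 5 × 44 = 220.

220.00 points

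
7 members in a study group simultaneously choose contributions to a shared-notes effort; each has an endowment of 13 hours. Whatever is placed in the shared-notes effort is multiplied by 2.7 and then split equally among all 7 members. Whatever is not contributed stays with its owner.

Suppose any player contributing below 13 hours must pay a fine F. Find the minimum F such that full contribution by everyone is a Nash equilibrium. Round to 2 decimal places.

Given the others contribute fully, the best deviation is to contribute 0 (any partial contribution still incurs the fine and gives up units whose private return 0.3857 is below 1).
Deviating from 13 to 0 saves 13 hours but forfeits the deviator's share of the drop in the shared-notes effort: 2.7/7 × 13 = 5.01.
So the deviation gain is 13 − 5.01 = 7.99, and the fine must be at least 7.99 hours to wipe it out.

7.99 hours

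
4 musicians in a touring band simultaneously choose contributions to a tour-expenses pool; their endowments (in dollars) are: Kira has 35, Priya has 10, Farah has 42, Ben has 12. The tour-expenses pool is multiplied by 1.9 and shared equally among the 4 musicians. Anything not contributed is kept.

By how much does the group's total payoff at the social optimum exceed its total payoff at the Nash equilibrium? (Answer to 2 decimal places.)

The private return per contributed unit is 1.9/4 = 0.4750 < 1 for every player regardless of endowment, so the Nash equilibrium is zero contribution and the group total is Σ E_j = 35 + 10 + 42 + 12 = 99.
Each contributed unit returns 1.900 to the group, so the social optimum is full contribution by everyone: group total = 1.900 × 99 = 188.10.
Efficiency loss = (1.900 − 1) × 99 = 89.10.

89.10 dollars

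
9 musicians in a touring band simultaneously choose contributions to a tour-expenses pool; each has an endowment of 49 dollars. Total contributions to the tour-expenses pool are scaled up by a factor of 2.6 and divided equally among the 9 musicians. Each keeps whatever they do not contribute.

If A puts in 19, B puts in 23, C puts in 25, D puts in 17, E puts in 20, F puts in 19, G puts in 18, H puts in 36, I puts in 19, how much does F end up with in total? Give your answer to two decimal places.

Total contributed: 19 + 23 + 25 + 17 + 20 + 19 + 18 + 36 + 19 = 196.
Each receives 2.6 × 196 / 9 = 56.62 from the tour-expenses pool.
F keeps 49 − 19 = 30, so F's payoff is 30 + 56.62 = 86.62.

86.62 dollars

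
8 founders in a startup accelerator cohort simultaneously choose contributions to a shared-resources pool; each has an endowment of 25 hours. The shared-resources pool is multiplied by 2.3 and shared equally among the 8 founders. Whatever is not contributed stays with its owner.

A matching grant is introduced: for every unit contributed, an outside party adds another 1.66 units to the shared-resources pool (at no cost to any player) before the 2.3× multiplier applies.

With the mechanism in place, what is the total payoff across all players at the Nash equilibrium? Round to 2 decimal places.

200.00 hours

The effective private return is 2.3 × 2.66 / 8 = 0.7648, which is still under 1, so the mechanism doesn't change anyone's dominant strategy: zero contribution.
Everyone keeps their endowment and the group total is 8 × 25 = 200.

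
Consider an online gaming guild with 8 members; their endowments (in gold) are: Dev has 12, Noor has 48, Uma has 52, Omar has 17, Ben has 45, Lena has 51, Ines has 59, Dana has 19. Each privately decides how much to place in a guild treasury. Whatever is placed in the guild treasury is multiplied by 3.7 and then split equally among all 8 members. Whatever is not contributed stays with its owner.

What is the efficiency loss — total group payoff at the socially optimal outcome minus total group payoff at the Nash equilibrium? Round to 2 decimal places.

818.10 gold

The private return per contributed unit is 3.7/8 = 0.4625 < 1 for every player regardless of endowment, so the Nash equilibrium is zero contribution and the group total is Σ E_j = 12 + 48 + 52 + 17 + 45 + 51 + 59 + 19 = 303.
Each contributed unit returns 3.700 to the group, so the social optimum is full contribution by everyone: group total = 3.700 × 303 = 1121.10.
Efficiency loss = (3.700 − 1) × 303 = 818.10.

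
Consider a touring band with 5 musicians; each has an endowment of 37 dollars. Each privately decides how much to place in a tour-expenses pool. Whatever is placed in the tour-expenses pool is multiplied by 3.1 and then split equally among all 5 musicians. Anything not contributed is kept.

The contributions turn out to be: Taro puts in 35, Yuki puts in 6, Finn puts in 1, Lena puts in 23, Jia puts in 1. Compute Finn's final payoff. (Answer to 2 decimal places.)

76.92 dollars

Total contributed: 35 + 6 + 1 + 23 + 1 = 66.
Each receives 3.1 × 66 / 5 = 40.92 from the tour-expenses pool.
Finn keeps 37 − 1 = 36, so Finn's payoff is 36 + 40.92 = 76.92.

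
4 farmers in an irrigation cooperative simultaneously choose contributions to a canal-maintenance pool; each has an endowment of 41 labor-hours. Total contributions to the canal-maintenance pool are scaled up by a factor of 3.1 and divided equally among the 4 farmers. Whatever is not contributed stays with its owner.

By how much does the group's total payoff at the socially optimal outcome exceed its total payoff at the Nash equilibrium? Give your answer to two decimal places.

344.40 labor-hours

Each contributed unit returns 3.1/4 = 0.7750 to its contributor — below 1 — so contributing 0 is dominant for every player. At the Nash equilibrium everyone keeps their 41, and the group total is 4 × 41 = 164.
Each contributed unit returns 3.100 to the group as a whole (0.7750 to each of 4 players), which exceeds 1, so the social optimum is full contribution: group total = 3.100 × 164 = 508.40.
Efficiency loss = 508.40 − 164 = 344.40.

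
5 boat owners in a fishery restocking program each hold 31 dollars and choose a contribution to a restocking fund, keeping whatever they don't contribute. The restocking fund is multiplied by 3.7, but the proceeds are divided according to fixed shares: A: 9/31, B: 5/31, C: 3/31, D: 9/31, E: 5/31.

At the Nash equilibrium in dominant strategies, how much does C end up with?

53.20 dollars

A player with share s gets back 3.7·s per unit contributed, so full contribution is dominant for anyone with s > 1/3.7 = 0.2703 and zero contribution is dominant for anyone below.
The shares above 0.2703 belong to A and D, contributing 31 each; the remaining 3 contribute 0. Total contributed: 62.
C keeps 31 and receives 3.7 × 62 × 3/31 = 22.20 from the restocking fund, for a payoff of 53.20.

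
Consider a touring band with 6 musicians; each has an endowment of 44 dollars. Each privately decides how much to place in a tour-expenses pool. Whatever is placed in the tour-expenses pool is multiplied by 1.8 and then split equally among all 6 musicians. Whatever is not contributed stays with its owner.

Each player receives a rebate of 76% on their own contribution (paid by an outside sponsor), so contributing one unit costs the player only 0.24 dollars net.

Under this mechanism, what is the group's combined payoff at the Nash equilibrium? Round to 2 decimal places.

With the mechanism, a contributed unit returns (1.8/6) / 0.24 = 1.2500 per unit of net cost to the contributor — now above 1 — so contributing fully is weakly dominant for every player.
At the Nash equilibrium everyone contributes 44. Group total payoff = 6 × (44 × 0.76 + 1.8 × 44) = 675.84.

675.84 dollars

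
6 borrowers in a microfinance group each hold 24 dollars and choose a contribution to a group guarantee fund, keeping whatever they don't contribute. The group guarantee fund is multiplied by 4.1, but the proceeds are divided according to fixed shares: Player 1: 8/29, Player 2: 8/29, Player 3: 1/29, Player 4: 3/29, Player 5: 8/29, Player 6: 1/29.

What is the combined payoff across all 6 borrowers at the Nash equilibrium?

For player j, contributing a unit is worthwhile iff 4.1 × (j's share) ≥ 1, i.e. iff j's share is at least 0.2439.
The shares above 0.2439 belong to Player 1, Player 2 and Player 5, contributing 24 each; the remaining 3 contribute 0. Total contributed: 72.
The group guarantee fund pays out 4.1 × 72 = 295.20 in total (split across the unequal shares, but the aggregate is all that matters for the group sum).
The 3 free-riders keep 24 each, adding 72. Group total = 72 + 295.20 = 367.20.

367.20 dollars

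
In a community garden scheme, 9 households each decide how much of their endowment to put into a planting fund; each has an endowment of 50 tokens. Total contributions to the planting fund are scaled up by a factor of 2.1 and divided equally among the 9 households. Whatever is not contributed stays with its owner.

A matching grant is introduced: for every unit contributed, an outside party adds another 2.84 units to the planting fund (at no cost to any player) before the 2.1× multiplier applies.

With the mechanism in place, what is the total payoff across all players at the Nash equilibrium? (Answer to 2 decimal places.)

The effective private return is 2.1 × 3.84 / 9 = 0.8960, which is still under 1, so the mechanism doesn't change anyone's dominant strategy: zero contribution.
At the Nash equilibrium no one contributes; group total payoff = 9 × 50 = 450.

450.00 tokens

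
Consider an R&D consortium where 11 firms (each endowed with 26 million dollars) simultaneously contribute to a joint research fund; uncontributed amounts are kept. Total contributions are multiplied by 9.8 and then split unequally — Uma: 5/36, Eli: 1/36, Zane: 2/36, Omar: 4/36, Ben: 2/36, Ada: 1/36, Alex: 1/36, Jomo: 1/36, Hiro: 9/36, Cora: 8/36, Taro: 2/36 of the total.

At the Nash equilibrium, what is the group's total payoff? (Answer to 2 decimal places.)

For player j, contributing a unit is worthwhile iff 9.8 × (j's share) ≥ 1, i.e. iff j's share is at least 0.1020.
Uma, Omar, Hiro and Cora clear that bar, contributing 26 each; the remaining 7 contribute 0. Total contributed: 104.
The joint research fund pays out 9.8 × 104 = 1019.20 in total (split across the unequal shares, but the aggregate is all that matters for the group sum).
The 7 free-riders keep 26 each, adding 182. Group total = 182 + 1019.20 = 1201.20.

1201.20 million dollars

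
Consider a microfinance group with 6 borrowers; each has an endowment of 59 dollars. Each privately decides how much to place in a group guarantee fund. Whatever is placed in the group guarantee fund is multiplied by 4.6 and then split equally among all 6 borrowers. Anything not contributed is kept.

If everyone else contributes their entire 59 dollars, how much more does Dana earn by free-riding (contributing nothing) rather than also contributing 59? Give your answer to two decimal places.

Switching from a contribution of 59 to 0 lets Dana keep an extra 59 dollars, but lowers the group guarantee fund by 59, which costs Dana their own share of that drop: 4.6/6 × 59 = 45.23.
Net gain = 59 − 45.23 = 13.77. The private return per contributed unit (0.7667) is below 1, so free-riding is indeed the best response regardless of what the others do.

13.77 dollars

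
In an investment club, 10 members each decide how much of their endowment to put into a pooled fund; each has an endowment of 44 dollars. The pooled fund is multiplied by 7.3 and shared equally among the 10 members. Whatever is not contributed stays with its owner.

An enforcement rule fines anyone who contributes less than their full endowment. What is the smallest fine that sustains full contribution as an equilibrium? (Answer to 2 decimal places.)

Given the others contribute fully, the best deviation is to contribute 0 (any partial contribution still incurs the fine and gives up units whose private return 0.7300 is below 1).
Deviating from 44 to 0 saves 44 dollars but forfeits the deviator's share of the drop in the pooled fund: 7.3/10 × 44 = 32.12.
So the deviation gain is 44 − 32.12 = 11.88, and the fine must be at least 11.88 dollars to wipe it out.

11.88 dollars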